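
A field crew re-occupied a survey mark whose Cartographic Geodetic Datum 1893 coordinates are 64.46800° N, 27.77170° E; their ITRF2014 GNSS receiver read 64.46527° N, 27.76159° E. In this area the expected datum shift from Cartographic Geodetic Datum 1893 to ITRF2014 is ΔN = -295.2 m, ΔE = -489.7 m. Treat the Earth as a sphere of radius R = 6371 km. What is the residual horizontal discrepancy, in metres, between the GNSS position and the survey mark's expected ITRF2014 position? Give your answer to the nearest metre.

Observed coordinate differences: Δφ = -0.00273°, Δλ = -0.01011°.
Converting to metres (1° lat = 111195 m, cos φ = 0.431015): observed ΔN = -303.6 m, observed ΔE = -484.5 m.
Subtracting the expected shift leaves a residual of -303.6 − (-295.2) = -8.4 m north and -484.5 − (-489.7) = 5.2 m east.
Residual distance = √((-8.4)² + 5.2²) = 9.8 m.

10 m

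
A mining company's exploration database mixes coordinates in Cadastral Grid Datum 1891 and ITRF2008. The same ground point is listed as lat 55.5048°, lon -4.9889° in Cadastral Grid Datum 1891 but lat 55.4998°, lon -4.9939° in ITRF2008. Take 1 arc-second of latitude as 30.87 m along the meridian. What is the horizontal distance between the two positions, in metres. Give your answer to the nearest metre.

639 m

Δφ = 55.4998° − 55.5048° = -0.0050°; Δλ = -4.9939° − -4.9889° = -0.0050°.
1° of latitude = 3600 × 30.87 = 111132 m.
ΔN = Δφ × 111132 = -555.7 m; ΔE = Δλ × 111132 × cos(55.5048°) = -0.0050 × 111132 × 0.566337 = -314.7 m.
Distance = √(ΔE² + ΔN²) = √((-314.7)² + (-555.7)²) = 638.6 m.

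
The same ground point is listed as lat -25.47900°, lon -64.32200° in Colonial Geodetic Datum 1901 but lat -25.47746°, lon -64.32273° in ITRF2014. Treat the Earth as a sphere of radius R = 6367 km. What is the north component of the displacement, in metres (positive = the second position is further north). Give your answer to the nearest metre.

ΔN = 171 m

Δφ = -25.47746° − -25.47900° = +0.00154°; Δλ = -64.32273° − -64.32200° = -0.00073°.
1° along a meridian = πR/180 = 111125 m.
ΔN = Δφ × 111125 = 171.1 m; ΔE = Δλ × 111125 × cos(-25.47900°) = -0.00073 × 111125 × 0.902743 = -73.2 m.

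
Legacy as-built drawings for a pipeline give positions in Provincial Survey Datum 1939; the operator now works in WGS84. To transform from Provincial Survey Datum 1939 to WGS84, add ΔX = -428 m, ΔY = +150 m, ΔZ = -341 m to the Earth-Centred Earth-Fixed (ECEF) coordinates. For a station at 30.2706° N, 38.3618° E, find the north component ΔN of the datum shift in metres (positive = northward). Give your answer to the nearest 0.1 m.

The local north axis is (−sin φ cos λ, −sin φ sin λ, cos φ), giving ΔN = 169.170 − 46.927 − 294.506 = -172.26 m.

ΔN = -172.3 m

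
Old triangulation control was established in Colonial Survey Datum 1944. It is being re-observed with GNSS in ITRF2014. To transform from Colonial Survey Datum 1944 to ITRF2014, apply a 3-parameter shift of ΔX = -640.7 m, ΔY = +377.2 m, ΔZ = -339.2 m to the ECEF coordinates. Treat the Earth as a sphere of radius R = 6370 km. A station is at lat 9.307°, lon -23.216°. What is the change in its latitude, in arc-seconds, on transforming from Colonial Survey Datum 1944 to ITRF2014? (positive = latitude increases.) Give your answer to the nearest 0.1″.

Δφ = -7.0″

sin φ = 0.161724, cos φ = 0.986836, sin λ = -0.394199, cos λ = 0.919025.
North component: ΔN = −sin φ cos λ·ΔX − sin φ sin λ·ΔY + cos φ·ΔZ = −(0.161724)(0.919025)(-640.7) − (0.161724)(-0.394199)(377.2) + (0.986836)(-339.2) = -215.46 m.
1° of latitude spans πR/180 = 111177 m, so Δφ = -215.46 / 111177 × 3600 = -6.977″.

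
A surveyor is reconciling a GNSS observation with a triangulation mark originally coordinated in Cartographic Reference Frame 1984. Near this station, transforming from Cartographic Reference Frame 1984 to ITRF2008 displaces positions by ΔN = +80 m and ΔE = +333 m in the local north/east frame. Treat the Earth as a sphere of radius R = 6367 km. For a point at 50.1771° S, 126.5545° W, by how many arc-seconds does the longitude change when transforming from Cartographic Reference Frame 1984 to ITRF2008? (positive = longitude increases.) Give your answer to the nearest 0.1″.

Δλ = 16.8″

At latitude -50.1771°, cos φ = 0.640417.
One radian of longitude at latitude φ spans R cos φ, so Δλ = ΔE / (R cos φ) = 333.0 / (6367000 × 0.640417) = 8.1667e-05 rad = 16.845″.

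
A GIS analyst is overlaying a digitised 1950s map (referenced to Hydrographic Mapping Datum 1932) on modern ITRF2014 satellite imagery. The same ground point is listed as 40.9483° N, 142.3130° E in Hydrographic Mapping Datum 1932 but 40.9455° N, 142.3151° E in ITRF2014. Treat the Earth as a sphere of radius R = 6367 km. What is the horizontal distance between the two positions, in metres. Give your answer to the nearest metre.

358 m

Δφ = 40.9455° − 40.9483° = -0.0028°; Δλ = 142.3151° − 142.3130° = +0.0021°.
1° along a meridian = πR/180 = 111125 m.
ΔN = Δφ × 111125 = -311.2 m; ΔE = Δλ × 111125 × cos(40.9483°) = +0.0021 × 111125 × 0.755301 = 176.3 m.
Distance = √(ΔE² + ΔN²) = √(176.3² + (-311.2)²) = 357.6 m.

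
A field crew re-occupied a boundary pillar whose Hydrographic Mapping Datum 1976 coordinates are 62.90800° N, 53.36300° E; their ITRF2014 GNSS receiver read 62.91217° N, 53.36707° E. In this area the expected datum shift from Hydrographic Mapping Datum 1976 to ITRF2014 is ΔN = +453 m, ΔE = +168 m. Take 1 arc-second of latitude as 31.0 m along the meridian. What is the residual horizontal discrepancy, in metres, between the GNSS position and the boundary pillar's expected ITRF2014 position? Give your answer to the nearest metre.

Observed coordinate differences: Δφ = +0.00417°, Δλ = +0.00407°.
Converting to metres (1° lat = 111600 m, cos φ = 0.455421): observed ΔN = 465.4 m, observed ΔE = 206.9 m.
Subtracting the expected shift leaves a residual of 465.4 − (453) = 12.4 m north and 206.9 − (168) = 38.9 m east.
Residual distance = √(12.4² + 38.9²) = 40.8 m.

41 m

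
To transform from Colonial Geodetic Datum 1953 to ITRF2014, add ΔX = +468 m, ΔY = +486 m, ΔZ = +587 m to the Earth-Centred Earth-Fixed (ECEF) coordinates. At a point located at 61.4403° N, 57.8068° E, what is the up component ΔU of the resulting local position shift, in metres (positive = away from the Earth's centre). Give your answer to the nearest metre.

ΔU = 831 m

The local up (radial) axis is (cos φ cos λ, cos φ sin λ, sin φ), giving ΔU = 119.203 + 196.623 + 515.574 = 831.40 m.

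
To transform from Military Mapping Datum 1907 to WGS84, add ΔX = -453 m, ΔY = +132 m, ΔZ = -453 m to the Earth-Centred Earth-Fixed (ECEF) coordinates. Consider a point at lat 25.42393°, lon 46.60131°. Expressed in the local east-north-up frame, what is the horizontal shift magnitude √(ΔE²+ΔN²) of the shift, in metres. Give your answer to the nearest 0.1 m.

The local east axis at (φ, λ) is (−sin λ, cos λ, 0), so ΔE = −sin(46.60131°)·(-453) + cos(46.60131°)·132 = 419.84 m.
The local north axis is (−sin φ cos λ, −sin φ sin λ, cos φ), giving ΔN = 133.621 − 41.175 − 409.130 = -316.68 m.
Horizontal magnitude = √(ΔE² + ΔN²) = √(419.84² + (-316.68)²) = 525.88 m.

525.9 m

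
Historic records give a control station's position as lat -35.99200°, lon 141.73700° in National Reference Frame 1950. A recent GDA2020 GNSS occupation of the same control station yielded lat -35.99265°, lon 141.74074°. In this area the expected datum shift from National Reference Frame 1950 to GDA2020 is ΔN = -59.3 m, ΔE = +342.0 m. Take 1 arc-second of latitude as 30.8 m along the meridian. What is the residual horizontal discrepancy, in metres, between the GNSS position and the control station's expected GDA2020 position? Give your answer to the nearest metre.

Observed coordinate differences: Δφ = -0.00065°, Δλ = +0.00374°.
Converting to metres (1° lat = 110880 m, cos φ = 0.809099): observed ΔN = -72.1 m, observed ΔE = 335.5 m.
Subtracting the expected shift leaves a residual of -72.1 − (-59.3) = -12.8 m north and 335.5 − (342.0) = -6.5 m east.
Residual distance = √((-12.8)² + (-6.5)²) = 14.3 m.

14 m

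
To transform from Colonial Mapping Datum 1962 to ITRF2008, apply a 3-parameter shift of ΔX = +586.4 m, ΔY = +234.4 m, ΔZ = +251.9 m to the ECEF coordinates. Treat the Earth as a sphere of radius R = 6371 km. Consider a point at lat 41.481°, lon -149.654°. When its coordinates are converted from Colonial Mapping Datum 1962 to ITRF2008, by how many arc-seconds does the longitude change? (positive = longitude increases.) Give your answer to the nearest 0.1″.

Δλ = 4.1″

sin φ = 0.662372, cos φ = 0.749175, sin λ = -0.505221, cos λ = -0.862990.
East component: ΔE = −sin λ·ΔX + cos λ·ΔY = −(-0.505221)(586.4) + (-0.862990)(234.4) = 93.98 m.
1° of latitude spans πR/180 = 111195 m; at latitude φ, 1° of longitude spans that × cos φ = 83304.5 m, so Δλ = 93.98 / 83304.5 × 3600 = 4.061″.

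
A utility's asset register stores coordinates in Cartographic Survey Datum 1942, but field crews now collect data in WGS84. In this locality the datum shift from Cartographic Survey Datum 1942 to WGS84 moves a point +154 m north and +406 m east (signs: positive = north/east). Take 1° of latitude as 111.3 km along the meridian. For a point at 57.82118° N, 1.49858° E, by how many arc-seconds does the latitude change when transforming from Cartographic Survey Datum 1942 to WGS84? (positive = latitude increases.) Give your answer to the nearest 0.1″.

1° of latitude = 111.3 km, so Δφ = 154.0 / 111300 = 0.0013836° = 4.981″.

Δφ = 5.0″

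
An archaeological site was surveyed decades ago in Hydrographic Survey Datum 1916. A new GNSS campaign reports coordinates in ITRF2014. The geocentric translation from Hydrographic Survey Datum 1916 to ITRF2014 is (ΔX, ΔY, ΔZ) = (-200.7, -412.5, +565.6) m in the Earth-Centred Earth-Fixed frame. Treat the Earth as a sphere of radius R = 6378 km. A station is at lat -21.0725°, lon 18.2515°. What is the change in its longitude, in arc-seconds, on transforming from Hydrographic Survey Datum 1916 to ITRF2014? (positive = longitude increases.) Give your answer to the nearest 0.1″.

sin φ = -0.359549, cos φ = 0.933126, sin λ = 0.313189, cos λ = 0.949691.
East component: ΔE = −sin λ·ΔX + cos λ·ΔY = −(0.313189)(-200.7) + (0.949691)(-412.5) = -328.89 m.
1° of latitude spans πR/180 = 111317 m; at latitude φ, 1° of longitude spans that × cos φ = 103872.9 m, so Δλ = -328.89 / 103872.9 × 3600 = -11.399″.

Δλ = -11.4″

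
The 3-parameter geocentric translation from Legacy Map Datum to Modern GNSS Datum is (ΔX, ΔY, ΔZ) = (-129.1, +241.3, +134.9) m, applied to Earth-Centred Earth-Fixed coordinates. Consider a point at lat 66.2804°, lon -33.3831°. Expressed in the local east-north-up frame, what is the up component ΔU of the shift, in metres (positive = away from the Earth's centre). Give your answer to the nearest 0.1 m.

The local up (radial) axis is (cos φ cos λ, cos φ sin λ, sin φ), giving ΔU = -43.364 − 53.409 + 123.504 = 26.73 m.

ΔU = 26.7 m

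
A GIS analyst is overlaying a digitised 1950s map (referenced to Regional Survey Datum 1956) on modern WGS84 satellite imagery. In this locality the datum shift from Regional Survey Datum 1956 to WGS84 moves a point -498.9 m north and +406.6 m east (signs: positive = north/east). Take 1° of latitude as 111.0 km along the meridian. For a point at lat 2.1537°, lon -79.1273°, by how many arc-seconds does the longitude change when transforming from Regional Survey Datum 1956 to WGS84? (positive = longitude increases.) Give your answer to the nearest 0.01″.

Δλ = 13.20″

At latitude 2.1537°, cos φ = 0.999294.
1° of longitude at this latitude = 111.0 × cos φ = 110.92 km, so Δλ = 406.6 / 110921.6 = 0.0036657° = 13.196″.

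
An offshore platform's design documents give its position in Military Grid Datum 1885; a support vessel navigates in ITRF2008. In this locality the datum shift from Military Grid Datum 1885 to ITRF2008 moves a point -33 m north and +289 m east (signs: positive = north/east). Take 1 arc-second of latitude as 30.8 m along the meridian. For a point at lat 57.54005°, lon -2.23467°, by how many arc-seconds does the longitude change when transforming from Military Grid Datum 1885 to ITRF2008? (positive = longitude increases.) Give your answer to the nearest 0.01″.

At latitude 57.54005°, cos φ = 0.536710.
1″ of longitude at this latitude = 30.80 × cos φ = 16.5307 m, so Δλ = 289.0 / 16.5307 = 17.483″.

Δλ = 17.48″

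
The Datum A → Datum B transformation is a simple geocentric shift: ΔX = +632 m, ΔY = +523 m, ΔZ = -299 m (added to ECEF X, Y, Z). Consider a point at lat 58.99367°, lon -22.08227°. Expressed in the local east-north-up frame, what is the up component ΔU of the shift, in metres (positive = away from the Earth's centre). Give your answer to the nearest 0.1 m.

ΔU = -55.9 m

At φ = 58.99367°, λ = -22.08227°: sin φ = 0.857110, cos φ = 0.515133, sin λ = -0.375938, cos λ = 0.926645.
ΔU = cos φ cos λ·ΔX + cos φ sin λ·ΔY + sin φ·ΔZ = (0.515133)(0.926645)(632) + (0.515133)(-0.375938)(523) + (0.857110)(-299) = -55.88 m.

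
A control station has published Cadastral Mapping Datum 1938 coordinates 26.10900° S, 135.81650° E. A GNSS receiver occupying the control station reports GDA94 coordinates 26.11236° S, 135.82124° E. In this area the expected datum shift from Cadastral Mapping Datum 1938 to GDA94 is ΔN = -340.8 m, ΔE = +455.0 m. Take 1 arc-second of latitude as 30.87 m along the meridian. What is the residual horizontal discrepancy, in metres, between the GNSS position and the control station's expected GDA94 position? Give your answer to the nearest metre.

Observed coordinate differences: Δφ = -0.00336°, Δλ = +0.00474°.
Converting to metres (1° lat = 111132 m, cos φ = 0.897958): observed ΔN = -373.4 m, observed ΔE = 473.0 m.
Subtracting the expected shift leaves a residual of -373.4 − (-340.8) = -32.6 m north and 473.0 − (455.0) = 18.0 m east.
Residual distance = √((-32.6)² + 18.0²) = 37.2 m.

37 m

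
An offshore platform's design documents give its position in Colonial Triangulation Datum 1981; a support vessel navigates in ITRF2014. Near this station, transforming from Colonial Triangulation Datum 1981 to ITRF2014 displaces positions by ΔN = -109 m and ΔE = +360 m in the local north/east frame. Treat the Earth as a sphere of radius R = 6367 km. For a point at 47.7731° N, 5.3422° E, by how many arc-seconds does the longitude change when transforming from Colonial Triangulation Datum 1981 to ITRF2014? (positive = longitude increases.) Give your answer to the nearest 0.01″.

At latitude 47.7731°, cos φ = 0.672068.
One radian of longitude at latitude φ spans R cos φ, so Δλ = ΔE / (R cos φ) = 360.0 / (6367000 × 0.672068) = 8.4131e-05 rad = 17.353″.

Δλ = 17.35″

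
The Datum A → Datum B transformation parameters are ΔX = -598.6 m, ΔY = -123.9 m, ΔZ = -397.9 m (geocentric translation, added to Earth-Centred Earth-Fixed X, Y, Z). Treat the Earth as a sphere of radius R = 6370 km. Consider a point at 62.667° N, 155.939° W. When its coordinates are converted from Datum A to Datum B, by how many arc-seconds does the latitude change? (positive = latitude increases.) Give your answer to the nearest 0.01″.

sin φ = 0.888353, cos φ = 0.459161, sin λ = -0.407709, cos λ = -0.913112.
North component: ΔN = −sin φ cos λ·ΔX − sin φ sin λ·ΔY + cos φ·ΔZ = −(0.888353)(-0.913112)(-598.6) − (0.888353)(-0.407709)(-123.9) + (0.459161)(-397.9) = -713.14 m.
1° of latitude spans πR/180 = 111177 m, so Δφ = -713.14 / 111177 × 3600 = -23.092″.

Δφ = -23.09″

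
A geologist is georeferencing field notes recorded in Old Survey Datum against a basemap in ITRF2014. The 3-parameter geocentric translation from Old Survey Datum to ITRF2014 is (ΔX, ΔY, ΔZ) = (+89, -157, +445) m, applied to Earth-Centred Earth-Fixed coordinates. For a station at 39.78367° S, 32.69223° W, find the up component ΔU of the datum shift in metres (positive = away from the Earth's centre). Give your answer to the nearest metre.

ΔU = -162 m

At φ = -39.78367°, λ = -32.69223°: sin φ = -0.639891, cos φ = 0.768466, sin λ = -0.540126, cos λ = 0.841584.
ΔU = cos φ cos λ·ΔX + cos φ sin λ·ΔY + sin φ·ΔZ = (0.768466)(0.841584)(89) + (0.768466)(-0.540126)(-157) + (-0.639891)(445) = -162.03 m.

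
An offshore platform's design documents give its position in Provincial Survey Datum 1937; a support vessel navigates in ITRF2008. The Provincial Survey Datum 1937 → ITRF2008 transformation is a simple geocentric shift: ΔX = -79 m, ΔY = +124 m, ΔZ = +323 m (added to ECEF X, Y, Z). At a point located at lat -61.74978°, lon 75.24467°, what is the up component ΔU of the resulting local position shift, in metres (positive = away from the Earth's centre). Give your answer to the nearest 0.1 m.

The local up (radial) axis is (cos φ cos λ, cos φ sin λ, sin φ), giving ΔU = -9.524 + 56.757 − 284.527 = -237.29 m.

ΔU = -237.3 m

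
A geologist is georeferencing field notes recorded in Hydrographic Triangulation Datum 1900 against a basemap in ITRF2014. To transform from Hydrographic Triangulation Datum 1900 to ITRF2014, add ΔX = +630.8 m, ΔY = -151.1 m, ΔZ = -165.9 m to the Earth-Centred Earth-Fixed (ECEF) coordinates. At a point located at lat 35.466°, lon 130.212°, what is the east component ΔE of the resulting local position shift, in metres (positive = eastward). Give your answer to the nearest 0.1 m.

At φ = 35.466°, λ = 130.212°: sin φ = 0.580220, cos φ = 0.814460, sin λ = 0.763661, cos λ = -0.645618.
ΔE = −sin λ·ΔX + cos λ·ΔY = −(0.763661)·(630.8) + (-0.645618)·(-151.1) = -384.16 m.

ΔE = -384.2 m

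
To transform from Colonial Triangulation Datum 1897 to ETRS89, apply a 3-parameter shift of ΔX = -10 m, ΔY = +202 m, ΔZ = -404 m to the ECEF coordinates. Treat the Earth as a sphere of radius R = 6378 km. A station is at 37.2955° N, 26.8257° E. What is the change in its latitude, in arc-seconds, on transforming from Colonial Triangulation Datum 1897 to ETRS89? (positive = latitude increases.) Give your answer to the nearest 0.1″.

sin φ = 0.605926, cos φ = 0.795521, sin λ = 0.451278, cos λ = 0.892383.
North component: ΔN = −sin φ cos λ·ΔX − sin φ sin λ·ΔY + cos φ·ΔZ = −(0.605926)(0.892383)(-10) − (0.605926)(0.451278)(202) + (0.795521)(-404) = -371.22 m.
1° of latitude spans πR/180 = 111317 m, so Δφ = -371.22 / 111317 × 3600 = -12.005″.

Δφ = -12.0″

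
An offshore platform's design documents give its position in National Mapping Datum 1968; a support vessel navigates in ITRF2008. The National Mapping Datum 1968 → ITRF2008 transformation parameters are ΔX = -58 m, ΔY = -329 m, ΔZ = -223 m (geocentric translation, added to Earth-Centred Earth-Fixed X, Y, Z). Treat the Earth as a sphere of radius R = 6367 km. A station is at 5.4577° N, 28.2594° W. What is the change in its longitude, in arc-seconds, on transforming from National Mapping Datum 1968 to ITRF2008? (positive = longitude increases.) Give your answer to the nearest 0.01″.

Δλ = -10.32″

sin φ = 0.095111, cos φ = 0.995467, sin λ = -0.473464, cos λ = 0.880813.
East component: ΔE = −sin λ·ΔX + cos λ·ΔY = −(-0.473464)(-58) + (0.880813)(-329) = -317.25 m.
1° of latitude spans πR/180 = 111125 m; at latitude φ, 1° of longitude spans that × cos φ = 110621.3 m, so Δλ = -317.25 / 110621.3 × 3600 = -10.324″.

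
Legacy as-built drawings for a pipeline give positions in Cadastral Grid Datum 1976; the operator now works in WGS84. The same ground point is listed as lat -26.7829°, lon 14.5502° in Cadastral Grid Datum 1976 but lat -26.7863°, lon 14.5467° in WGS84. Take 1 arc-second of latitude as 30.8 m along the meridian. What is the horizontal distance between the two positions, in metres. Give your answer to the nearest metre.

512 m

Δφ = -26.7863° − -26.7829° = -0.0034°; Δλ = 14.5467° − 14.5502° = -0.0035°.
1° of latitude = 3600 × 30.80 = 110880 m.
ΔN = Δφ × 110880 = -377.0 m; ΔE = Δλ × 110880 × cos(-26.7829°) = -0.0035 × 110880 × 0.892720 = -346.4 m.
Distance = √(ΔE² + ΔN²) = √((-346.4)² + (-377.0)²) = 512.0 m.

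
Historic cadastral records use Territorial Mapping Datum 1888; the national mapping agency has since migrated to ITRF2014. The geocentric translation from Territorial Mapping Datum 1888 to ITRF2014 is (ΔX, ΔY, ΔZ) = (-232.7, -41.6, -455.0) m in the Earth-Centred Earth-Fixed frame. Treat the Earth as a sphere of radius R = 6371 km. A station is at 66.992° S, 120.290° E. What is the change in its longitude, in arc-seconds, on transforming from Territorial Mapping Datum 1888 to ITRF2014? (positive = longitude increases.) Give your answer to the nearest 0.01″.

sin φ = -0.920450, cos φ = 0.390860, sin λ = 0.863484, cos λ = -0.504377.
East component: ΔE = −sin λ·ΔX + cos λ·ΔY = −(0.863484)(-232.7) + (-0.504377)(-41.6) = 221.91 m.
1° of latitude spans πR/180 = 111195 m; at latitude φ, 1° of longitude spans that × cos φ = 43461.6 m, so Δλ = 221.91 / 43461.6 × 3600 = 18.382″.

Δλ = 18.38″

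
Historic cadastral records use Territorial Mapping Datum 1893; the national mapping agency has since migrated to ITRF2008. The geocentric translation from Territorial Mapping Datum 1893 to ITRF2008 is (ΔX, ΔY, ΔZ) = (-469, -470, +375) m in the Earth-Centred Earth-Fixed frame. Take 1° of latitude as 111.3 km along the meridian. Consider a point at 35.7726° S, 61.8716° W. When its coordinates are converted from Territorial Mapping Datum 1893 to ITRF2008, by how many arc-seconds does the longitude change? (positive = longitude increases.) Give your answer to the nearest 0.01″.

Δλ = -25.32″

sin φ = -0.584570, cos φ = 0.811343, sin λ = -0.881893, cos λ = 0.471449.
East component: ΔE = −sin λ·ΔX + cos λ·ΔY = −(-0.881893)(-469) + (0.471449)(-470) = -635.19 m.
1° of latitude spans 111300 m; at latitude φ, 1° of longitude spans that × cos φ = 90302.5 m, so Δλ = -635.19 / 90302.5 × 3600 = -25.322″.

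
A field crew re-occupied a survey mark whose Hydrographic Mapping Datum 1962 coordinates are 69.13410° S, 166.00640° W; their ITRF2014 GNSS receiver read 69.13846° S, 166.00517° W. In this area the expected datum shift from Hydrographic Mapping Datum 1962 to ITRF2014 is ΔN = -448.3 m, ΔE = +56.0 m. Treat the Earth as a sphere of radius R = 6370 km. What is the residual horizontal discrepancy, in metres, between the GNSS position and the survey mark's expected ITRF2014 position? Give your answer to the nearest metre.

Observed coordinate differences: Δφ = -0.00436°, Δλ = +0.00123°.
Converting to metres (1° lat = 111177 m, cos φ = 0.356182): observed ΔN = -484.7 m, observed ΔE = 48.7 m.
Subtracting the expected shift leaves a residual of -484.7 − (-448.3) = -36.4 m north and 48.7 − (56.0) = -7.3 m east.
Residual distance = √((-36.4)² + (-7.3)²) = 37.2 m.

37 m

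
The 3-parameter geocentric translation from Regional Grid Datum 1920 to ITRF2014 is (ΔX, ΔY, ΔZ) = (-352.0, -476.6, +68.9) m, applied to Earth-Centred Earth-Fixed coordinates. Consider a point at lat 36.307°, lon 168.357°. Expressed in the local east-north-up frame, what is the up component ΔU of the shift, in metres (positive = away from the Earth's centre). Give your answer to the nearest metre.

ΔU = 241 m

The local up (radial) axis is (cos φ cos λ, cos φ sin λ, sin φ), giving ΔU = 277.825 − 77.511 + 40.796 = 241.11 m.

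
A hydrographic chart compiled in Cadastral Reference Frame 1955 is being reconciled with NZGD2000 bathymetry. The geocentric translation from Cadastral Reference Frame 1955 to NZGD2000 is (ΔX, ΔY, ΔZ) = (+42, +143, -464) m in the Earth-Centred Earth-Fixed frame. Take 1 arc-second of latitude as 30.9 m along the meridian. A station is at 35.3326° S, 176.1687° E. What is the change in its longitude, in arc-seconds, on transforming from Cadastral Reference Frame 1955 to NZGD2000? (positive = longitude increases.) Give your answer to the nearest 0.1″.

Δλ = -5.8″

sin φ = -0.578322, cos φ = 0.815809, sin λ = 0.066819, cos λ = -0.997765.
East component: ΔE = −sin λ·ΔX + cos λ·ΔY = −(0.066819)(42) + (-0.997765)(143) = -145.49 m.
1° of latitude spans 3600 × 30.90 = 111240 m; at latitude φ, 1° of longitude spans that × cos φ = 90750.6 m, so Δλ = -145.49 / 90750.6 × 3600 = -5.771″.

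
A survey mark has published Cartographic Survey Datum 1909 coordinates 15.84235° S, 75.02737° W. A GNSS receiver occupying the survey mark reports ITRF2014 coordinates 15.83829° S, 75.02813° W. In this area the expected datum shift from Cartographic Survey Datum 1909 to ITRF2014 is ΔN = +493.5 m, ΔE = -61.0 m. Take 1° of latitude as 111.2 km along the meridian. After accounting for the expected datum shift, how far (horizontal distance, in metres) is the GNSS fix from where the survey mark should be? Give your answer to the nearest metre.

47 m

Observed coordinate differences: Δφ = +0.00406°, Δλ = -0.00076°.
Converting to metres (1° lat = 111200 m, cos φ = 0.962016): observed ΔN = 451.5 m, observed ΔE = -81.3 m.
Subtracting the expected shift leaves a residual of 451.5 − (493.5) = -42.0 m north and -81.3 − (-61.0) = -20.3 m east.
Residual distance = √((-42.0)² + (-20.3)²) = 46.7 m.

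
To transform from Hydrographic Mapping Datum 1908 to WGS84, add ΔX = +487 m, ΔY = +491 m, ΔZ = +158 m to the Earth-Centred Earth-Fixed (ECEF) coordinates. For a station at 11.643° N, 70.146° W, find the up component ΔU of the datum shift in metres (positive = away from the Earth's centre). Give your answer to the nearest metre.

ΔU = -258 m

The local up (radial) axis is (cos φ cos λ, cos φ sin λ, sin φ), giving ΔU = 161.994 − 452.313 + 31.886 = -258.43 m.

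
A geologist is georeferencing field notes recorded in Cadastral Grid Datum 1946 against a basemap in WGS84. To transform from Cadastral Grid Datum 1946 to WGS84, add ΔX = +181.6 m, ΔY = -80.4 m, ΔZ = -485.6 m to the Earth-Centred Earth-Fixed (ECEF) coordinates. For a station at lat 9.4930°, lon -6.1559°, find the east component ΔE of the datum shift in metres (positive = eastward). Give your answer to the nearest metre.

At φ = 9.4930°, λ = -6.1559°: sin φ = 0.164927, cos φ = 0.986306, sin λ = -0.107234, cos λ = 0.994234.
ΔE = −sin λ·ΔX + cos λ·ΔY = −(-0.107234)·(181.6) + (0.994234)·(-80.4) = -60.46 m.

ΔE = -60 m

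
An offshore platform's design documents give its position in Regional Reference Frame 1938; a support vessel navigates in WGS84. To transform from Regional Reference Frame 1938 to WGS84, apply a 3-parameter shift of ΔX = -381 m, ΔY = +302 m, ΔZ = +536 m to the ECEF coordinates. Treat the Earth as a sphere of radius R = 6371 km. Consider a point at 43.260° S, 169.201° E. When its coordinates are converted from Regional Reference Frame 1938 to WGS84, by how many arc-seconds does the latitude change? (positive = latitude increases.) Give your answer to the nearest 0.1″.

sin φ = -0.685310, cos φ = 0.728251, sin λ = 0.187364, cos λ = -0.982291.
North component: ΔN = −sin φ cos λ·ΔX − sin φ sin λ·ΔY + cos φ·ΔZ = −(-0.685310)(-0.982291)(-381) − (-0.685310)(0.187364)(302) + (0.728251)(536) = 685.60 m.
1° of latitude spans πR/180 = 111195 m, so Δφ = 685.60 / 111195 × 3600 = 22.197″.

Δφ = 22.2″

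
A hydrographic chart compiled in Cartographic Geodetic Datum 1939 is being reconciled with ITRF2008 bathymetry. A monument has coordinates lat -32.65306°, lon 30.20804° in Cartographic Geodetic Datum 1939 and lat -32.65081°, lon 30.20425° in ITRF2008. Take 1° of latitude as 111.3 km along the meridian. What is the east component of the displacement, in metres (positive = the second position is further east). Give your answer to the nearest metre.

Δφ = -32.65081° − -32.65306° = +0.00225°; Δλ = 30.20425° − 30.20804° = -0.00379°.
ΔN = Δφ × 111300 = 250.4 m; ΔE = Δλ × 111300 × cos(-32.65306°) = -0.00379 × 111300 × 0.841953 = -355.2 m.

ΔE = -355 m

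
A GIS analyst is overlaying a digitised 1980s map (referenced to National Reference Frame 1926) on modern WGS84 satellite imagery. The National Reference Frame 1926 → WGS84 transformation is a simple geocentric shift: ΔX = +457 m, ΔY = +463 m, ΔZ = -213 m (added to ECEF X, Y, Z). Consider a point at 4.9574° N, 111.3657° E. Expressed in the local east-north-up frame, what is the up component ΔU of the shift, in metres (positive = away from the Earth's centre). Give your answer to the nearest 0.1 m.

ΔU = 245.3 m

At φ = 4.9574°, λ = 111.3657°: sin φ = 0.086415, cos φ = 0.996259, sin λ = 0.931274, cos λ = -0.364319.
ΔU = cos φ cos λ·ΔX + cos φ sin λ·ΔY + sin φ·ΔZ = (0.996259)(-0.364319)(457) + (0.996259)(0.931274)(463) + (0.086415)(-213) = 245.29 m.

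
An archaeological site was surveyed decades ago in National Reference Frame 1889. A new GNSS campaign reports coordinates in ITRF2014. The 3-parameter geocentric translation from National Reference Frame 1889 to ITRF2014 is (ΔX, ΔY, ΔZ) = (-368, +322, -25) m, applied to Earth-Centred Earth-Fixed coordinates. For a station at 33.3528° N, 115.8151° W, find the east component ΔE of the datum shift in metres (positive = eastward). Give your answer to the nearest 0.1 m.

ΔE = -471.5 m

At φ = 33.3528°, λ = -115.8151°: sin φ = 0.549793, cos φ = 0.835301, sin λ = -0.900204, cos λ = -0.435468.
ΔE = −sin λ·ΔX + cos λ·ΔY = −(-0.900204)·(-368) + (-0.435468)·(322) = -471.50 m.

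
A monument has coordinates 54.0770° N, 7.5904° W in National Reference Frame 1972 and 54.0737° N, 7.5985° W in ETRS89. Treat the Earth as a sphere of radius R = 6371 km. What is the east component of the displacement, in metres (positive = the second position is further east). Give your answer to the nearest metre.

ΔE = -528 m

Δφ = 54.0737° − 54.0770° = -0.0033°; Δλ = -7.5985° − -7.5904° = -0.0081°.
1° along a meridian = πR/180 = 111195 m.
ΔN = Δφ × 111195 = -366.9 m; ΔE = Δλ × 111195 × cos(54.0770°) = -0.0081 × 111195 × 0.586697 = -528.4 m.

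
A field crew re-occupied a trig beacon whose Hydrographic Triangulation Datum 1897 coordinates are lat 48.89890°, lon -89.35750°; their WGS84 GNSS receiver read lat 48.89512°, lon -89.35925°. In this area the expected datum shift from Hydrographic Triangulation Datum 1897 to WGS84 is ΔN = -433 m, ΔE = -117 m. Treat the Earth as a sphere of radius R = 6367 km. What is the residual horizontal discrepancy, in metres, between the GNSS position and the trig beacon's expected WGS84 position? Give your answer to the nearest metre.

17 m

Observed coordinate differences: Δφ = -0.00378°, Δλ = -0.00175°.
Converting to metres (1° lat = 111125 m, cos φ = 0.657390): observed ΔN = -420.1 m, observed ΔE = -127.8 m.
Subtracting the expected shift leaves a residual of -420.1 − (-433) = 12.9 m north and -127.8 − (-117) = -10.8 m east.
Residual distance = √(12.9² + (-10.8)²) = 16.9 m.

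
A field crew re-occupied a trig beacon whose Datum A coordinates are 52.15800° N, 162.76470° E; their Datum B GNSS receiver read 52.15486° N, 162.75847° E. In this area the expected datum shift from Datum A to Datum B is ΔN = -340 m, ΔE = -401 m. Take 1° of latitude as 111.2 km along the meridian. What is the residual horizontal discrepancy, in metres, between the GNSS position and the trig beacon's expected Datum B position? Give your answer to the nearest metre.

Observed coordinate differences: Δφ = -0.00314°, Δλ = -0.00623°.
Converting to metres (1° lat = 111200 m, cos φ = 0.613486): observed ΔN = -349.2 m, observed ΔE = -425.0 m.
Subtracting the expected shift leaves a residual of -349.2 − (-340) = -9.2 m north and -425.0 − (-401) = -24.0 m east.
Residual distance = √((-9.2)² + (-24.0)²) = 25.7 m.

26 m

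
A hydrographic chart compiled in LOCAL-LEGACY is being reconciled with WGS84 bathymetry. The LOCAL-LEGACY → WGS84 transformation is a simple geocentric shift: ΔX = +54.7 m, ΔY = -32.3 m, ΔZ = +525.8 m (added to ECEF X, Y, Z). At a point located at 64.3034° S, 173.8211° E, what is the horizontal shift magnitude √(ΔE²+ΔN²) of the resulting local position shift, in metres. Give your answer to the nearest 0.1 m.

At φ = -64.3034°, λ = 173.8211°: sin φ = -0.901103, cos φ = 0.433606, sin λ = 0.107633, cos λ = -0.994191.
ΔE = −sin λ·ΔX + cos λ·ΔY = −(0.107633)·(54.7) + (-0.994191)·(-32.3) = 26.22 m.
ΔN = −sin φ cos λ·ΔX − sin φ sin λ·ΔY + cos φ·ΔZ = −(-0.901103)(-0.994191)(54.7) − (-0.901103)(0.107633)(-32.3) + (0.433606)(525.8) = 175.85 m.
Horizontal magnitude = √(ΔE² + ΔN²) = √(26.22² + 175.85²) = 177.80 m.

177.8 m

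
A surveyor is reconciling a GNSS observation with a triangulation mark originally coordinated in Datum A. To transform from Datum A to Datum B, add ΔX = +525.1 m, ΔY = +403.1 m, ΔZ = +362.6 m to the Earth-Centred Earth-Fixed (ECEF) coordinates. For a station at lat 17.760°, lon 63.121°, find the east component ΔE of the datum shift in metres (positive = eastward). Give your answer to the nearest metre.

At φ = 17.760°, λ = 63.121°: sin φ = 0.305031, cos φ = 0.952343, sin λ = 0.891963, cos λ = 0.452108.
ΔE = −sin λ·ΔX + cos λ·ΔY = −(0.891963)·(525.1) + (0.452108)·(403.1) = -286.13 m.

ΔE = -286 m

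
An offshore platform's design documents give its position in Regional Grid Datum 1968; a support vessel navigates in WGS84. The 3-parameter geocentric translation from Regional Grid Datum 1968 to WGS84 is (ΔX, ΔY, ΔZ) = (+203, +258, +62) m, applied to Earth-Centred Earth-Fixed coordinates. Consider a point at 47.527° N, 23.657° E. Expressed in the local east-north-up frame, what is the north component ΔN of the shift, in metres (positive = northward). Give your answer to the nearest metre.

ΔN = -172 m

At φ = 47.527°, λ = 23.657°: sin φ = 0.737596, cos φ = 0.675243, sin λ = 0.401260, cos λ = 0.915964.
ΔN = −sin φ cos λ·ΔX − sin φ sin λ·ΔY + cos φ·ΔZ = −(0.737596)(0.915964)(203) − (0.737596)(0.401260)(258) + (0.675243)(62) = -171.64 m.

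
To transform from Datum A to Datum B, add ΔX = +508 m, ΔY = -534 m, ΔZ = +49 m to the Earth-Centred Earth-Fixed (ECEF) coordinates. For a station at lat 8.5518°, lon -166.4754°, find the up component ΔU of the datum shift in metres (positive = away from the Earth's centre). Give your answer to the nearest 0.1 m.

At φ = 8.5518°, λ = -166.4754°: sin φ = 0.148704, cos φ = 0.988882, sin λ = -0.233863, cos λ = -0.972270.
ΔU = cos φ cos λ·ΔX + cos φ sin λ·ΔY + sin φ·ΔZ = (0.988882)(-0.972270)(508) + (0.988882)(-0.233863)(-534) + (0.148704)(49) = -357.64 m.

ΔU = -357.6 m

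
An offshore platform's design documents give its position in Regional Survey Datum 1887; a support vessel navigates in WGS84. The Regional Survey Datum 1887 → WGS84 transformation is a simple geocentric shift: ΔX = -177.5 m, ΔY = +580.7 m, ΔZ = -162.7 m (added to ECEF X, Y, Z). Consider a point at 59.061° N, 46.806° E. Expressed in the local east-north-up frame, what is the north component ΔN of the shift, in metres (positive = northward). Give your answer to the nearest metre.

At φ = 59.061°, λ = 46.806°: sin φ = 0.857715, cos φ = 0.514125, sin λ = 0.729040, cos λ = 0.684471.
ΔN = −sin φ cos λ·ΔX − sin φ sin λ·ΔY + cos φ·ΔZ = −(0.857715)(0.684471)(-177.5) − (0.857715)(0.729040)(580.7) + (0.514125)(-162.7) = -342.56 m.

ΔN = -343 m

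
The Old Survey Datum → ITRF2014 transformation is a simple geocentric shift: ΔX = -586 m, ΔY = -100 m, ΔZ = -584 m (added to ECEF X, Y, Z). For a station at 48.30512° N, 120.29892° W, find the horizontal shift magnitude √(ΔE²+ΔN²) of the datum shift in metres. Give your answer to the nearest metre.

The local east axis at (φ, λ) is (−sin λ, cos λ, 0), so ΔE = −sin(-120.29892°)·(-586) + cos(-120.29892°)·(-100) = -455.50 m.
The local north axis is (−sin φ cos λ, −sin φ sin λ, cos φ), giving ΔN = -220.756 − 64.470 − 388.456 = -673.68 m.
Horizontal magnitude = √(ΔE² + ΔN²) = √((-455.50)² + (-673.68)²) = 813.22 m.

813 m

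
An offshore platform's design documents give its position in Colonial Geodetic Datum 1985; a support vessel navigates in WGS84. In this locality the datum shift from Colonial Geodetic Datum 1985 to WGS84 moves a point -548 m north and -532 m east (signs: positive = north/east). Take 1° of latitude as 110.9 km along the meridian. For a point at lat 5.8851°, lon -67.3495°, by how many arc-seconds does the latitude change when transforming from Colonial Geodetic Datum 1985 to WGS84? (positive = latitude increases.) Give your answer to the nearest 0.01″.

1° of latitude = 110.9 km, so Δφ = -548.0 / 110900 = -0.0049414° = -17.789″.

Δφ = -17.79″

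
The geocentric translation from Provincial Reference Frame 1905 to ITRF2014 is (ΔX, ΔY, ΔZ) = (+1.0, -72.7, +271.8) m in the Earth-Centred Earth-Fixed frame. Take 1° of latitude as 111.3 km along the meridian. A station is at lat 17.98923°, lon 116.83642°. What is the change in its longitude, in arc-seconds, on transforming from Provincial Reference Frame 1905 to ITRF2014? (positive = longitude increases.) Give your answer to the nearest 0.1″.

sin φ = 0.308838, cos φ = 0.951115, sin λ = 0.892299, cos λ = -0.451445.
East component: ΔE = −sin λ·ΔX + cos λ·ΔY = −(0.892299)(1.0) + (-0.451445)(-72.7) = 31.93 m.
1° of latitude spans 111300 m; at latitude φ, 1° of longitude spans that × cos φ = 105859.1 m, so Δλ = 31.93 / 105859.1 × 3600 = 1.086″.

Δλ = 1.1″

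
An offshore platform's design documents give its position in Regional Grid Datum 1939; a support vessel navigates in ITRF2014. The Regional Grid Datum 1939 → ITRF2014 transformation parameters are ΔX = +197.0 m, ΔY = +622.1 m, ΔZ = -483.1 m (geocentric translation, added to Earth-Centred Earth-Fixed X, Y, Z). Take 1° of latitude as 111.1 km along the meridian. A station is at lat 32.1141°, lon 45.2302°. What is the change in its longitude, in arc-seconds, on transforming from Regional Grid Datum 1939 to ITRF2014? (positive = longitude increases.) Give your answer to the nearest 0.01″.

sin φ = 0.531607, cos φ = 0.846991, sin λ = 0.709942, cos λ = 0.704260.
East component: ΔE = −sin λ·ΔX + cos λ·ΔY = −(0.709942)(197.0) + (0.704260)(622.1) = 298.26 m.
1° of latitude spans 111100 m; at latitude φ, 1° of longitude spans that × cos φ = 94100.7 m, so Δλ = 298.26 / 94100.7 × 3600 = 11.411″.

Δλ = 11.41″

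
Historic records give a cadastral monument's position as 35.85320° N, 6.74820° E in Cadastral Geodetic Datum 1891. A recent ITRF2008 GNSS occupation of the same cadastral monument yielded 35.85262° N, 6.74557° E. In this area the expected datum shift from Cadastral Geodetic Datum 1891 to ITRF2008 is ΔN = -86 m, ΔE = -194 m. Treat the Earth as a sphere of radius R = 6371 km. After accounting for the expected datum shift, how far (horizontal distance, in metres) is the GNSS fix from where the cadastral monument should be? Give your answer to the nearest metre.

48 m

Observed coordinate differences: Δφ = -0.00058°, Δλ = -0.00263°.
Converting to metres (1° lat = 111195 m, cos φ = 0.810520): observed ΔN = -64.5 m, observed ΔE = -237.0 m.
Subtracting the expected shift leaves a residual of -64.5 − (-86) = 21.5 m north and -237.0 − (-194) = -43.0 m east.
Residual distance = √(21.5² + (-43.0)²) = 48.1 m.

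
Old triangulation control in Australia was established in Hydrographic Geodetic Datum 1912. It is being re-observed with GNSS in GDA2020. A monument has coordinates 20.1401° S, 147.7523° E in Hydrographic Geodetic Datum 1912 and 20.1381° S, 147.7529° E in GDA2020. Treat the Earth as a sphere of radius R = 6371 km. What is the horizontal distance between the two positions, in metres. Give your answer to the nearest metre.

231 m

Δφ = -20.1381° − -20.1401° = +0.0020°; Δλ = 147.7529° − 147.7523° = +0.0006°.
1° along a meridian = πR/180 = 111195 m.
ΔN = Δφ × 111195 = 222.4 m; ΔE = Δλ × 111195 × cos(-20.1401°) = +0.0006 × 111195 × 0.938854 = 62.6 m.
Distance = √(ΔE² + ΔN²) = √(62.6² + 222.4²) = 231.0 m.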